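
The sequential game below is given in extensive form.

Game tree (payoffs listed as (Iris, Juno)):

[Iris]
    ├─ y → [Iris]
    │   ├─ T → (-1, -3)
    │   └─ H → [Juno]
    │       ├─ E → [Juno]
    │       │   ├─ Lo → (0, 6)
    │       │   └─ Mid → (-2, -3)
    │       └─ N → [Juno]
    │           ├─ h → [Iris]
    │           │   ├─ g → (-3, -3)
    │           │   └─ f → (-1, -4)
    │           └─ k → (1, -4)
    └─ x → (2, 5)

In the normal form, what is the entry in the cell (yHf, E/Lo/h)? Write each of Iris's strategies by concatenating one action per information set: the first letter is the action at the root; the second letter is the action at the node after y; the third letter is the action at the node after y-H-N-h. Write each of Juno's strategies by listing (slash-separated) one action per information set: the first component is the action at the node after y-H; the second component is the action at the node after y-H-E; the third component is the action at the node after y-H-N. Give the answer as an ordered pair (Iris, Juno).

(0, 6)

Trace the play path from the root:
  Iris plays y
  Iris plays H at [y]
  Juno plays E at [y-H]
  Juno plays Lo at [y-H-E]
→ terminal payoff (0, 6).
(Iris's choice at the node after y-H-N-h is never reached on this path, so it doesn't affect the outcome.)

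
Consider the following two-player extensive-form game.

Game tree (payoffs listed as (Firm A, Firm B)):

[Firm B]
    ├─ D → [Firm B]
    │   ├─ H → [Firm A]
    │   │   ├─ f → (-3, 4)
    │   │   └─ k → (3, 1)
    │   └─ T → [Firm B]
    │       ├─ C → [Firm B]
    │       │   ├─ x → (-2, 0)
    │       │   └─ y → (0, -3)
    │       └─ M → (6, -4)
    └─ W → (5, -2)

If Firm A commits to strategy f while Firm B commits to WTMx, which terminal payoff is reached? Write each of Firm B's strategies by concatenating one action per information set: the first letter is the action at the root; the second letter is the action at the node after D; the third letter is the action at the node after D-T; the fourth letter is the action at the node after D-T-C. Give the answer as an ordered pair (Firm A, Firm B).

(5, -2)

Trace the play path from the root:
  Firm B plays W
→ terminal payoff (5, -2).
(Firm A's choice at the node after D-H is never reached on this path, so it doesn't affect the outcome.)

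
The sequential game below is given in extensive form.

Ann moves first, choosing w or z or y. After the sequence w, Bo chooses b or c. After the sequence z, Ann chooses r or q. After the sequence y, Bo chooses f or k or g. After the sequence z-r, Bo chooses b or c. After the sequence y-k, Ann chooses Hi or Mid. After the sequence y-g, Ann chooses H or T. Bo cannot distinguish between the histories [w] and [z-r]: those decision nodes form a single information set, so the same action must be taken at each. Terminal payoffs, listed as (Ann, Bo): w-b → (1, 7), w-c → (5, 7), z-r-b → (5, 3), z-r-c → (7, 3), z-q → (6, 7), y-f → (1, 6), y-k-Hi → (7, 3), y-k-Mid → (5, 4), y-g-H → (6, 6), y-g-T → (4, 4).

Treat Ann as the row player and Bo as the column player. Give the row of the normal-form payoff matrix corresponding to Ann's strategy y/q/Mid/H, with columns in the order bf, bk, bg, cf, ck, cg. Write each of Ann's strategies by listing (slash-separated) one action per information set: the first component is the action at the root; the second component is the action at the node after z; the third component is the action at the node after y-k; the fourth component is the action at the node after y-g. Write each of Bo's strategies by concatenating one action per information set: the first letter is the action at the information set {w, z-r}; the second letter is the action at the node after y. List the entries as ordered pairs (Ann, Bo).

vs bf: Ann plays y → Bo plays f at [y] → (1, 6)
vs bk: Ann plays y → Bo plays k at [y] → Ann plays Mid at [y-k] → (5, 4)
vs bg: Ann plays y → Bo plays g at [y] → Ann plays H at [y-g] → (6, 6)
vs cf: Ann plays y → Bo plays f at [y] → (1, 6)
vs ck: Ann plays y → Bo plays k at [y] → Ann plays Mid at [y-k] → (5, 4)
vs cg: Ann plays y → Bo plays g at [y] → Ann plays H at [y-g] → (6, 6)

(1,6) (5,4) (6,6) (1,6) (5,4) (6,6)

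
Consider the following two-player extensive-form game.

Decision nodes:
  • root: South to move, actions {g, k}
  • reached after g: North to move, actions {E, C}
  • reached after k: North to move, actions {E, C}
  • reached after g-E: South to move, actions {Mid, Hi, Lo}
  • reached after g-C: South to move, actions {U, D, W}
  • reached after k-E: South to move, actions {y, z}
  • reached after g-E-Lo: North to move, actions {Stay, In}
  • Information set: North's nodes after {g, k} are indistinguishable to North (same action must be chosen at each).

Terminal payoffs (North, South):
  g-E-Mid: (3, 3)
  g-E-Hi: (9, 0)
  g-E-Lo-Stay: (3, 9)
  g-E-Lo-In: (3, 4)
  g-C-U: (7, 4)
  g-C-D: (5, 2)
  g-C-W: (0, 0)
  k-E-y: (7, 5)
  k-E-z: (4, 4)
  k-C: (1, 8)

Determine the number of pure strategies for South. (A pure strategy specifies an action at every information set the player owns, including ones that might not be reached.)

36

South owns the root with actions {g, k} — two choices.
South owns the node after g-E with actions {Mid, Hi, Lo} — three choices.
South owns the node after g-C with actions {U, D, W} — three choices.
South owns the node after k-E with actions {y, z} — two choices.
A pure strategy fixes one action at each information set independently, so the count is the product 2 × 3 × 3 × 2 = 36.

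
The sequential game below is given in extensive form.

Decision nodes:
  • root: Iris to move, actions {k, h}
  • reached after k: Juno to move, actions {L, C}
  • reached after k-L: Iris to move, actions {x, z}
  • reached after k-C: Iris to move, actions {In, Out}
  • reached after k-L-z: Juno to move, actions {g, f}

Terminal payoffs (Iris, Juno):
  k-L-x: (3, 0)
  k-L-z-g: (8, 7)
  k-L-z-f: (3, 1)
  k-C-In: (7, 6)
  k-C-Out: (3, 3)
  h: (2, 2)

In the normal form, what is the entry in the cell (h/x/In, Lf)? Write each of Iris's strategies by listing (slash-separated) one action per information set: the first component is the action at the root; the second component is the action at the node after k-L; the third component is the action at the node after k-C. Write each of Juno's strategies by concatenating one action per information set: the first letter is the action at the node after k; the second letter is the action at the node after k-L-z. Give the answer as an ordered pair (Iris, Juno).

(2, 2)

Trace the play path from the root:
  Iris plays h
→ terminal payoff (2, 2).
(Iris's choice at the node after k-L is never reached on this path, so it doesn't affect the outcome.)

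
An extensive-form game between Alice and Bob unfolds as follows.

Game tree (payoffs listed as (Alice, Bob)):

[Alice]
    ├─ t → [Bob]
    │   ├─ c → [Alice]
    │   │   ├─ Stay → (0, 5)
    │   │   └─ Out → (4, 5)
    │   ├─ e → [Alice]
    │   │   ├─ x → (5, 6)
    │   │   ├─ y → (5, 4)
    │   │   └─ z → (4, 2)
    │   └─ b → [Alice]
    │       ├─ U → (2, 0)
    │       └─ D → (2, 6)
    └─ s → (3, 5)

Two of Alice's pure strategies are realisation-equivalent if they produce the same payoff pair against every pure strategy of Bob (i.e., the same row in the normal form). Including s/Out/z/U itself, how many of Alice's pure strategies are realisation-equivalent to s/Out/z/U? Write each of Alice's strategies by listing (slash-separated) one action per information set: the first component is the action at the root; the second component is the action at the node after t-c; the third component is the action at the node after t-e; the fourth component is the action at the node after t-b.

12

Row for s/Out/z/U (columns c, e, b): (3,5) (3,5) (3,5).
Under s/Out/z/U, Alice's choice at the node after t-c and at the node after t-e and at the node after t-b can never be reached regardless of what Bob does, so varying those choices leaves every outcome unchanged.
Holding the reachable choices fixed and varying the unreachable ones freely already gives 2 × 3 × 2 = 12 equivalent strategies.
No other strategy reproduces this row, so those 12 are the full class: s/Stay/x/U, s/Stay/x/D, s/Stay/y/U, s/Stay/y/D, s/Stay/z/U, s/Stay/z/D, s/Out/x/U, s/Out/x/D, s/Out/y/U, s/Out/y/D, s/Out/z/U, s/Out/z/D.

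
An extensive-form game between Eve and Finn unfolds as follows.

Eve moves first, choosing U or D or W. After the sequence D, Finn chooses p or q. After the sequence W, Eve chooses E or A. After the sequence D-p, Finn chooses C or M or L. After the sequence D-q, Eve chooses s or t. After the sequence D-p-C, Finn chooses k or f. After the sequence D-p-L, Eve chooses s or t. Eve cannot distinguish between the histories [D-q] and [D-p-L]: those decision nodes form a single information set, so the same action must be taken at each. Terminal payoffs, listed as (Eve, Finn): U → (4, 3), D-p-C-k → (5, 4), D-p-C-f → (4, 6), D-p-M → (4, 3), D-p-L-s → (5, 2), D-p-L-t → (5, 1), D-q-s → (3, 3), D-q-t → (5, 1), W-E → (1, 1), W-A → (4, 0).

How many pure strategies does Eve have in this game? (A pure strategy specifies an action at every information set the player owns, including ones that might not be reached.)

12

Eve owns the root with actions {U, D, W} — three choices.
Eve owns the node after W with actions {E, A} — two choices.
Eve owns the information set {D-q, D-p-L} with actions {s, t} — two choices.
A pure strategy fixes one action at each information set independently, so the count is the product 3 × 2 × 2 = 12.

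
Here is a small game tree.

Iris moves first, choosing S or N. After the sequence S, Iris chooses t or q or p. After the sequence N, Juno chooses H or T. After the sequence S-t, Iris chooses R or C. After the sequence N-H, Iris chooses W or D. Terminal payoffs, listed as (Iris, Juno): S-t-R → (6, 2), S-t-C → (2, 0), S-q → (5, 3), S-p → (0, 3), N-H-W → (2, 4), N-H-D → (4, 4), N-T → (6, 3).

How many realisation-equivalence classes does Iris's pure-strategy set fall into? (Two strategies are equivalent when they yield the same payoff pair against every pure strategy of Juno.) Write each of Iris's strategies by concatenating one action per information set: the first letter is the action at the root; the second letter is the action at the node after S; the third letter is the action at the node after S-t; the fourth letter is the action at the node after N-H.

Iris has 24 pure strategies: StRW, StRD, StCW, StCD, SqRW, SqRD, SqCW, SqCD, SpRW, SpRD, SpCW, SpCD, NtRW, NtRD, NtCW, NtCD, NqRW, NqRD, NqCW, NqCD, NpRW, NpRD, NpCW, NpCD. Columns: H, T.
{StRW, StRD} → row (6,2) (6,2)
{StCW, StCD} → row (2,0) (2,0)
{SqRW, SqRD, SqCW, SqCD} → row (5,3) (5,3)
{SpRW, SpRD, SpCW, SpCD} → row (0,3) (0,3)
{NtRW, NtCW, NqRW, NqCW, NpRW, NpCW} → row (2,4) (6,3)
{NtRD, NtCD, NqRD, NqCD, NpRD, NpCD} → row (4,4) (6,3)
That's 6 distinct rows out of 24 strategies.

6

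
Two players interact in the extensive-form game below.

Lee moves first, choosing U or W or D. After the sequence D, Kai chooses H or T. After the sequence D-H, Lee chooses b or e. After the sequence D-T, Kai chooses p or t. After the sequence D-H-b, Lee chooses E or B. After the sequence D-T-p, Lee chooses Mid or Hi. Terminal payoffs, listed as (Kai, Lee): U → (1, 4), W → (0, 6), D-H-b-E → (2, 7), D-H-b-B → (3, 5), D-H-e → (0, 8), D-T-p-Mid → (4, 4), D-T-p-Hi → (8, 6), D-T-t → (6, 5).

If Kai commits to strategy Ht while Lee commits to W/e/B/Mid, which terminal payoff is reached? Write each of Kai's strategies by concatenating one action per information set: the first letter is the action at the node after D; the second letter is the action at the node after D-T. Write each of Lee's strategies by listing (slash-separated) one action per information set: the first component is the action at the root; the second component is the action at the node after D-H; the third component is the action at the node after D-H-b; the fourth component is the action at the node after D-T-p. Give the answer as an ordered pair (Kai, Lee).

Trace the play path from the root:
  Lee plays W
→ terminal payoff (0, 6).
(Kai's choice at the node after D is never reached on this path, so it doesn't affect the outcome.)

(0, 6)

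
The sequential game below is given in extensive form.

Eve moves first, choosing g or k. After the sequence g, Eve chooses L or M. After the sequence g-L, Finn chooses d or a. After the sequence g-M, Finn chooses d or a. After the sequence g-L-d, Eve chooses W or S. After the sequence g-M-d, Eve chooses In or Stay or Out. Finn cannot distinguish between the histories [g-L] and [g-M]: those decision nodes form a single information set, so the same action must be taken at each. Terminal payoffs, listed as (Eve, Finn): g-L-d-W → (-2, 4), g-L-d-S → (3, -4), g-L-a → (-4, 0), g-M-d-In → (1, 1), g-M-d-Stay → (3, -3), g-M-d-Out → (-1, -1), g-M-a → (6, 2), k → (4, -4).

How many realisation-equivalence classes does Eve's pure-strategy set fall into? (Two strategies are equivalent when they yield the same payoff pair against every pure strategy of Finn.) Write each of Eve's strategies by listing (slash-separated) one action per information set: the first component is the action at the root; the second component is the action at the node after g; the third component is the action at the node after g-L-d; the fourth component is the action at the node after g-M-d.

6

Eve has 24 pure strategies: g/L/W/In, g/L/W/Stay, g/L/W/Out, g/L/S/In, g/L/S/Stay, g/L/S/Out, g/M/W/In, g/M/W/Stay, g/M/W/Out, g/M/S/In, g/M/S/Stay, g/M/S/Out, k/L/W/In, k/L/W/Stay, k/L/W/Out, k/L/S/In, k/L/S/Stay, k/L/S/Out, k/M/W/In, k/M/W/Stay, k/M/W/Out, k/M/S/In, k/M/S/Stay, k/M/S/Out. Columns: d, a.
{g/L/W/In, g/L/W/Stay, g/L/W/Out} → row (-2,4) (-4,0)
{g/L/S/In, g/L/S/Stay, g/L/S/Out} → row (3,-4) (-4,0)
{g/M/W/In, g/M/S/In} → row (1,1) (6,2)
{g/M/W/Stay, g/M/S/Stay} → row (3,-3) (6,2)
{g/M/W/Out, g/M/S/Out} → row (-1,-1) (6,2)
{k/L/W/In, k/L/W/Stay, k/L/W/Out, k/L/S/In, k/L/S/Stay, k/L/S/Out, k/M/W/In, k/M/W/Stay, k/M/W/Out, k/M/S/In, k/M/S/Stay, k/M/S/Out} → row (4,-4) (4,-4)
That's 6 distinct rows out of 24 strategies.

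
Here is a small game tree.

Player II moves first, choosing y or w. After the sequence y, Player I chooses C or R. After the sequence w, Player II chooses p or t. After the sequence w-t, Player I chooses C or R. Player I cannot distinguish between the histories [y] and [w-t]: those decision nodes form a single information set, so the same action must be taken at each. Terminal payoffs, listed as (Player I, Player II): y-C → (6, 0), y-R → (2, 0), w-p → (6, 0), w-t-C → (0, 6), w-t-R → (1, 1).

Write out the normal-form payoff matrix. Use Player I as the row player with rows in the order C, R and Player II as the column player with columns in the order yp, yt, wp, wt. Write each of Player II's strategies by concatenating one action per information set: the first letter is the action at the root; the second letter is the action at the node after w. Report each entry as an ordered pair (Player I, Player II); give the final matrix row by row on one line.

C: (6,0) (6,0) (6,0) (0,6) | R: (2,0) (2,0) (6,0) (1,1)

           yp       yt       wp       wt
   C    (6,0)    (6,0)    (6,0)    (0,6)
   R    (2,0)    (2,0)    (6,0)    (1,1)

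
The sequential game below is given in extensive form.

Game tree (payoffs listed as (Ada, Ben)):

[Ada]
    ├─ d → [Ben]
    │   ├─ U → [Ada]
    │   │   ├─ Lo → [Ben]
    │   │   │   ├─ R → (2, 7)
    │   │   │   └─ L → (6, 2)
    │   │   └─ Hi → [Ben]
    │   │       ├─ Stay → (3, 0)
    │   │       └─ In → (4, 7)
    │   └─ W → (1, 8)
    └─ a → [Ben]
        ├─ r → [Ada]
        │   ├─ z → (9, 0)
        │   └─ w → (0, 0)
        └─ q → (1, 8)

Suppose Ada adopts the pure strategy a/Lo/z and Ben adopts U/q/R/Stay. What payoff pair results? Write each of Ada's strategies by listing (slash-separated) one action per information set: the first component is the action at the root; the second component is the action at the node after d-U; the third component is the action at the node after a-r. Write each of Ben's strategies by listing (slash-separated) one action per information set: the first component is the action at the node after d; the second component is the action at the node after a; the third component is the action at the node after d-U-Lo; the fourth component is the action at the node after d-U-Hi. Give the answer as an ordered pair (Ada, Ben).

(1, 8)

Trace the play path from the root:
  Ada plays a
  Ben plays q at [a]
→ terminal payoff (1, 8).
(Ada's choice at the node after d-U is never reached on this path, so it doesn't affect the outcome.)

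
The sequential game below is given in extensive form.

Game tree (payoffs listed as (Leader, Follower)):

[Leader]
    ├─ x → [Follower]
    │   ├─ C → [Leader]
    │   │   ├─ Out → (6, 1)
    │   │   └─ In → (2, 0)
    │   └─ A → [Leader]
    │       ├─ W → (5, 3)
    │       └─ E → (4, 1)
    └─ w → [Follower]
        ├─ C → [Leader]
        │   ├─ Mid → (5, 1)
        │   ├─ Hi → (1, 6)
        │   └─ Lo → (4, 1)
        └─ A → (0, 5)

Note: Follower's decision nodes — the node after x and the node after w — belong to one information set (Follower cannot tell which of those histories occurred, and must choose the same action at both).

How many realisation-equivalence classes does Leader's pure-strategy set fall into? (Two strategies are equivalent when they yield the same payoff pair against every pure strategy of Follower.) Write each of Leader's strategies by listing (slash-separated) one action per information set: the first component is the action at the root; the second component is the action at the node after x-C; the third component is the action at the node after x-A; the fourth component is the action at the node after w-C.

Leader has 24 pure strategies: x/Out/W/Mid, x/Out/W/Hi, x/Out/W/Lo, x/Out/E/Mid, x/Out/E/Hi, x/Out/E/Lo, x/In/W/Mid, x/In/W/Hi, x/In/W/Lo, x/In/E/Mid, x/In/E/Hi, x/In/E/Lo, w/Out/W/Mid, w/Out/W/Hi, w/Out/W/Lo, w/Out/E/Mid, w/Out/E/Hi, w/Out/E/Lo, w/In/W/Mid, w/In/W/Hi, w/In/W/Lo, w/In/E/Mid, w/In/E/Hi, w/In/E/Lo. Columns: C, A.
{x/Out/W/Mid, x/Out/W/Hi, x/Out/W/Lo} → row (6,1) (5,3)
{x/Out/E/Mid, x/Out/E/Hi, x/Out/E/Lo} → row (6,1) (4,1)
{x/In/W/Mid, x/In/W/Hi, x/In/W/Lo} → row (2,0) (5,3)
{x/In/E/Mid, x/In/E/Hi, x/In/E/Lo} → row (2,0) (4,1)
{w/Out/W/Mid, w/Out/E/Mid, w/In/W/Mid, w/In/E/Mid} → row (5,1) (0,5)
{w/Out/W/Hi, w/Out/E/Hi, w/In/W/Hi, w/In/E/Hi} → row (1,6) (0,5)
{w/Out/W/Lo, w/Out/E/Lo, w/In/W/Lo, w/In/E/Lo} → row (4,1) (0,5)
That's 7 distinct rows out of 24 strategies.

7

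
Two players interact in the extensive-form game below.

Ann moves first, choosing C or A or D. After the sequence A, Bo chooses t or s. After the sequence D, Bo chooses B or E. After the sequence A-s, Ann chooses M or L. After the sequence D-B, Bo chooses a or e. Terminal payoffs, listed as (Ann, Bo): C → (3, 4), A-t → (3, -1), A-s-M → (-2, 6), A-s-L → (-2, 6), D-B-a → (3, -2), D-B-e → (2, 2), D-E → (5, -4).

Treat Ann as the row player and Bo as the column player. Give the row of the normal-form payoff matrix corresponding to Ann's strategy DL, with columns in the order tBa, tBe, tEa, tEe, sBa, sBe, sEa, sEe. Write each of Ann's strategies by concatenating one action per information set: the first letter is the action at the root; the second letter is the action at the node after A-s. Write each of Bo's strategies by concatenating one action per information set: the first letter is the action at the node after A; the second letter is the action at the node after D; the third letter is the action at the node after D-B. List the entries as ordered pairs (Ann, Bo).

(3,-2) (2,2) (5,-4) (5,-4) (3,-2) (2,2) (5,-4) (5,-4)

vs tBa: Ann plays D → Bo plays B at [D] → Bo plays a at [D-B] → (3, -2)
vs tBe: Ann plays D → Bo plays B at [D] → Bo plays e at [D-B] → (2, 2)
vs tEa: Ann plays D → Bo plays E at [D] → (5, -4)
vs tEe: Ann plays D → Bo plays E at [D] → (5, -4)
vs sBa: Ann plays D → Bo plays B at [D] → Bo plays a at [D-B] → (3, -2)
vs sBe: Ann plays D → Bo plays B at [D] → Bo plays e at [D-B] → (2, 2)
vs sEa: Ann plays D → Bo plays E at [D] → (5, -4)
vs sEe: Ann plays D → Bo plays E at [D] → (5, -4)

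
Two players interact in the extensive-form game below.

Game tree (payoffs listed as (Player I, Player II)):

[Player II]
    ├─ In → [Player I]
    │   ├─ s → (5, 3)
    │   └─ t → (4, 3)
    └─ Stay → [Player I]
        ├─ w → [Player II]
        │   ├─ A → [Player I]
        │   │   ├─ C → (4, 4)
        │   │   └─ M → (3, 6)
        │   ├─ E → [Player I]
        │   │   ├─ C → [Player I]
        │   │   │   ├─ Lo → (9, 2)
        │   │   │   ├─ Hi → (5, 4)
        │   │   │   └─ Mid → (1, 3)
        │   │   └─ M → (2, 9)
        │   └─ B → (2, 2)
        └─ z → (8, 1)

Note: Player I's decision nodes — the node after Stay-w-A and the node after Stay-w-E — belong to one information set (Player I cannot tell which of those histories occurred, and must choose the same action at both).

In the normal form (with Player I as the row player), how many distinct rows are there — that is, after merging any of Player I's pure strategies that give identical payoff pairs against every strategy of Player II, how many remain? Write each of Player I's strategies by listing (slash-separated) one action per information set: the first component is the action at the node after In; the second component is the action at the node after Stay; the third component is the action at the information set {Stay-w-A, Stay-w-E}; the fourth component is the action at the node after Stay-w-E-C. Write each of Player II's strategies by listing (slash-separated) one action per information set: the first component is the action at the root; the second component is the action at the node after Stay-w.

10

Player I has 24 pure strategies: s/w/C/Lo, s/w/C/Hi, s/w/C/Mid, s/w/M/Lo, s/w/M/Hi, s/w/M/Mid, s/z/C/Lo, s/z/C/Hi, s/z/C/Mid, s/z/M/Lo, s/z/M/Hi, s/z/M/Mid, t/w/C/Lo, t/w/C/Hi, t/w/C/Mid, t/w/M/Lo, t/w/M/Hi, t/w/M/Mid, t/z/C/Lo, t/z/C/Hi, t/z/C/Mid, t/z/M/Lo, t/z/M/Hi, t/z/M/Mid. Columns: In/A, In/E, In/B, Stay/A, Stay/E, Stay/B.
{s/w/C/Lo} → row (5,3) (5,3) (5,3) (4,4) (9,2) (2,2)
{s/w/C/Hi} → row (5,3) (5,3) (5,3) (4,4) (5,4) (2,2)
{s/w/C/Mid} → row (5,3) (5,3) (5,3) (4,4) (1,3) (2,2)
{s/w/M/Lo, s/w/M/Hi, s/w/M/Mid} → row (5,3) (5,3) (5,3) (3,6) (2,9) (2,2)
{s/z/C/Lo, s/z/C/Hi, s/z/C/Mid, s/z/M/Lo, s/z/M/Hi, s/z/M/Mid} → row (5,3) (5,3) (5,3) (8,1) (8,1) (8,1)
{t/w/C/Lo} → row (4,3) (4,3) (4,3) (4,4) (9,2) (2,2)
{t/w/C/Hi} → row (4,3) (4,3) (4,3) (4,4) (5,4) (2,2)
{t/w/C/Mid} → row (4,3) (4,3) (4,3) (4,4) (1,3) (2,2)
{t/w/M/Lo, t/w/M/Hi, t/w/M/Mid} → row (4,3) (4,3) (4,3) (3,6) (2,9) (2,2)
{t/z/C/Lo, t/z/C/Hi, t/z/C/Mid, t/z/M/Lo, t/z/M/Hi, t/z/M/Mid} → row (4,3) (4,3) (4,3) (8,1) (8,1) (8,1)
That's 10 distinct rows out of 24 strategies.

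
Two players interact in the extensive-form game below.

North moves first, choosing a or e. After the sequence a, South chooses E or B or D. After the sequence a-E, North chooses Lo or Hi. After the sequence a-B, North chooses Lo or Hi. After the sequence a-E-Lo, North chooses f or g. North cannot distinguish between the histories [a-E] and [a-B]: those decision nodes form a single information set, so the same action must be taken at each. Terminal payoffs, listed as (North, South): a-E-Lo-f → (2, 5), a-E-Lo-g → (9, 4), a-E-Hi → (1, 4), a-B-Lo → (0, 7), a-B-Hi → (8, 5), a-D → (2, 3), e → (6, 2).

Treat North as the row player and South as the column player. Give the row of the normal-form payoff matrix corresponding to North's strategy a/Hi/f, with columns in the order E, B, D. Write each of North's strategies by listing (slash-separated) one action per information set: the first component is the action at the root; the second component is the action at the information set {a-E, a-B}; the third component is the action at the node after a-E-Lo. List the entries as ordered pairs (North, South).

vs E: North plays a → South plays E at [a] → North plays Hi at [a-E] → (1, 4)
vs B: North plays a → South plays B at [a] → North plays Hi at [a-B] → (8, 5)
vs D: North plays a → South plays D at [a] → (2, 3)

(1,4) (8,5) (2,3)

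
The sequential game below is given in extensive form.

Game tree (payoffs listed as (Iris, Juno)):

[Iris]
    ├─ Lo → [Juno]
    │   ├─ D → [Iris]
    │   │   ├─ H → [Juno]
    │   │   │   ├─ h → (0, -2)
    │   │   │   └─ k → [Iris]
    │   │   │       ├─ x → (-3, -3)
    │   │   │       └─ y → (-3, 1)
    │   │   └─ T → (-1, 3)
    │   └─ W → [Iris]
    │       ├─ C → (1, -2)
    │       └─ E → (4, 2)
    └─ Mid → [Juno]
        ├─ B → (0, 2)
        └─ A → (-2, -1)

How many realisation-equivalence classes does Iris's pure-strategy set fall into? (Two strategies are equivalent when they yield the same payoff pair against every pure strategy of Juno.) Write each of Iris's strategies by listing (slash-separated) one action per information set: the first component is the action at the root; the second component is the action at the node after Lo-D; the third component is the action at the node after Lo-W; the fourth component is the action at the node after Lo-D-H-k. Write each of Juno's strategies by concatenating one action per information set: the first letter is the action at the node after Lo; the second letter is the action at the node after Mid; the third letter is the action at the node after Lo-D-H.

7

Iris has 16 pure strategies: Lo/H/C/x, Lo/H/C/y, Lo/H/E/x, Lo/H/E/y, Lo/T/C/x, Lo/T/C/y, Lo/T/E/x, Lo/T/E/y, Mid/H/C/x, Mid/H/C/y, Mid/H/E/x, Mid/H/E/y, Mid/T/C/x, Mid/T/C/y, Mid/T/E/x, Mid/T/E/y. Columns: DBh, DBk, DAh, DAk, WBh, WBk, WAh, WAk.
{Lo/H/C/x} → row (0,-2) (-3,-3) (0,-2) (-3,-3) (1,-2) (1,-2) (1,-2) (1,-2)
{Lo/H/C/y} → row (0,-2) (-3,1) (0,-2) (-3,1) (1,-2) (1,-2) (1,-2) (1,-2)
{Lo/H/E/x} → row (0,-2) (-3,-3) (0,-2) (-3,-3) (4,2) (4,2) (4,2) (4,2)
{Lo/H/E/y} → row (0,-2) (-3,1) (0,-2) (-3,1) (4,2) (4,2) (4,2) (4,2)
{Lo/T/C/x, Lo/T/C/y} → row (-1,3) (-1,3) (-1,3) (-1,3) (1,-2) (1,-2) (1,-2) (1,-2)
{Lo/T/E/x, Lo/T/E/y} → row (-1,3) (-1,3) (-1,3) (-1,3) (4,2) (4,2) (4,2) (4,2)
{Mid/H/C/x, Mid/H/C/y, Mid/H/E/x, Mid/H/E/y, Mid/T/C/x, Mid/T/C/y, Mid/T/E/x, Mid/T/E/y} → row (0,2) (0,2) (-2,-1) (-2,-1) (0,2) (0,2) (-2,-1) (-2,-1)
That's 7 distinct rows out of 16 strategies.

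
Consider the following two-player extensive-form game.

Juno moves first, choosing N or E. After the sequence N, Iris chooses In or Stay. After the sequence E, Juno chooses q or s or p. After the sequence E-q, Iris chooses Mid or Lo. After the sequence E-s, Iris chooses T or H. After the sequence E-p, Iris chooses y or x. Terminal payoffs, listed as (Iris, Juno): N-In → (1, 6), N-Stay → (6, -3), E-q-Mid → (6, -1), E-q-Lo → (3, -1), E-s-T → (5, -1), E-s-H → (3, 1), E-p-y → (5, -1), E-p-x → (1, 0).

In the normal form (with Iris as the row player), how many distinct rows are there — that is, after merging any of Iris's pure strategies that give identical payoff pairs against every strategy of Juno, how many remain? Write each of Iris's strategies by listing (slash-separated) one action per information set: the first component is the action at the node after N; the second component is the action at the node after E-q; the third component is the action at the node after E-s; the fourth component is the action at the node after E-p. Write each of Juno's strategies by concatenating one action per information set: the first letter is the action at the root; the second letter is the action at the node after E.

Iris has 16 pure strategies: In/Mid/T/y, In/Mid/T/x, In/Mid/H/y, In/Mid/H/x, In/Lo/T/y, In/Lo/T/x, In/Lo/H/y, In/Lo/H/x, Stay/Mid/T/y, Stay/Mid/T/x, Stay/Mid/H/y, Stay/Mid/H/x, Stay/Lo/T/y, Stay/Lo/T/x, Stay/Lo/H/y, Stay/Lo/H/x. Columns: Nq, Ns, Np, Eq, Es, Ep.
{In/Mid/T/y} → row (1,6) (1,6) (1,6) (6,-1) (5,-1) (5,-1)
{In/Mid/T/x} → row (1,6) (1,6) (1,6) (6,-1) (5,-1) (1,0)
{In/Mid/H/y} → row (1,6) (1,6) (1,6) (6,-1) (3,1) (5,-1)
{In/Mid/H/x} → row (1,6) (1,6) (1,6) (6,-1) (3,1) (1,0)
{In/Lo/T/y} → row (1,6) (1,6) (1,6) (3,-1) (5,-1) (5,-1)
{In/Lo/T/x} → row (1,6) (1,6) (1,6) (3,-1) (5,-1) (1,0)
{In/Lo/H/y} → row (1,6) (1,6) (1,6) (3,-1) (3,1) (5,-1)
{In/Lo/H/x} → row (1,6) (1,6) (1,6) (3,-1) (3,1) (1,0)
{Stay/Mid/T/y} → row (6,-3) (6,-3) (6,-3) (6,-1) (5,-1) (5,-1)
{Stay/Mid/T/x} → row (6,-3) (6,-3) (6,-3) (6,-1) (5,-1) (1,0)
{Stay/Mid/H/y} → row (6,-3) (6,-3) (6,-3) (6,-1) (3,1) (5,-1)
{Stay/Mid/H/x} → row (6,-3) (6,-3) (6,-3) (6,-1) (3,1) (1,0)
{Stay/Lo/T/y} → row (6,-3) (6,-3) (6,-3) (3,-1) (5,-1) (5,-1)
{Stay/Lo/T/x} → row (6,-3) (6,-3) (6,-3) (3,-1) (5,-1) (1,0)
{Stay/Lo/H/y} → row (6,-3) (6,-3) (6,-3) (3,-1) (3,1) (5,-1)
{Stay/Lo/H/x} → row (6,-3) (6,-3) (6,-3) (3,-1) (3,1) (1,0)
That's 16 distinct rows out of 16 strategies.

16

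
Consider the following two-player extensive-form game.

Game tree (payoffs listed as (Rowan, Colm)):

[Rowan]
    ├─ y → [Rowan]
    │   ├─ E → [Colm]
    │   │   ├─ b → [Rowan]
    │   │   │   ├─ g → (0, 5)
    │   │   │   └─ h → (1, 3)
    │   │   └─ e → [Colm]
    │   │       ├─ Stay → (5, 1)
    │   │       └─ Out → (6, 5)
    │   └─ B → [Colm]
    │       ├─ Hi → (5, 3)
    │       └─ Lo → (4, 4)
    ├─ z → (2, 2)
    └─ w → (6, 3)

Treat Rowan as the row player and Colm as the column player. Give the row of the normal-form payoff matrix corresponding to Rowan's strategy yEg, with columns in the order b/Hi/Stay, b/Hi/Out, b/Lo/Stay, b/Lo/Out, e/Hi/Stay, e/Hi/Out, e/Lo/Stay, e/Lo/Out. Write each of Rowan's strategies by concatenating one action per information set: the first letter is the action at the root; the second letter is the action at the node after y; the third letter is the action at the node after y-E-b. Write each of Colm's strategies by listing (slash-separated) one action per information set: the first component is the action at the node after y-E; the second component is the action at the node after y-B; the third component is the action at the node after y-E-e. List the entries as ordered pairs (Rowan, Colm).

(0,5) (0,5) (0,5) (0,5) (5,1) (6,5) (5,1) (6,5)

vs b/Hi/Stay: Rowan plays y → Rowan plays E at [y] → Colm plays b at [y-E] → Rowan plays g at [y-E-b] → (0, 5)
vs b/Hi/Out: Rowan plays y → Rowan plays E at [y] → Colm plays b at [y-E] → Rowan plays g at [y-E-b] → (0, 5)
vs b/Lo/Stay: Rowan plays y → Rowan plays E at [y] → Colm plays b at [y-E] → Rowan plays g at [y-E-b] → (0, 5)
vs b/Lo/Out: Rowan plays y → Rowan plays E at [y] → Colm plays b at [y-E] → Rowan plays g at [y-E-b] → (0, 5)
vs e/Hi/Stay: Rowan plays y → Rowan plays E at [y] → Colm plays e at [y-E] → Colm plays Stay at [y-E-e] → (5, 1)
vs e/Hi/Out: Rowan plays y → Rowan plays E at [y] → Colm plays e at [y-E] → Colm plays Out at [y-E-e] → (6, 5)
vs e/Lo/Stay: Rowan plays y → Rowan plays E at [y] → Colm plays e at [y-E] → Colm plays Stay at [y-E-e] → (5, 1)
vs e/Lo/Out: Rowan plays y → Rowan plays E at [y] → Colm plays e at [y-E] → Colm plays Out at [y-E-e] → (6, 5)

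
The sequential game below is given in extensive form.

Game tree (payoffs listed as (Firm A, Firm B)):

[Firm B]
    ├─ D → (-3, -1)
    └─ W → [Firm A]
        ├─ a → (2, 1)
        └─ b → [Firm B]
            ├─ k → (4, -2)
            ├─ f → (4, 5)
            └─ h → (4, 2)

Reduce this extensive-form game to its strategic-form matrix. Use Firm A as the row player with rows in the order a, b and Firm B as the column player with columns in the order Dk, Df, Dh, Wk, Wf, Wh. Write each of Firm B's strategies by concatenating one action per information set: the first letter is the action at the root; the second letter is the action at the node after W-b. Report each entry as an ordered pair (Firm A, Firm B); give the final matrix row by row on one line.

a: (-3,-1) (-3,-1) (-3,-1) (2,1) (2,1) (2,1) | b: (-3,-1) (-3,-1) (-3,-1) (4,-2) (4,5) (4,2)

           Dk       Df       Dh       Wk       Wf       Wh
   a  (-3,-1)  (-3,-1)  (-3,-1)    (2,1)    (2,1)    (2,1)
   b  (-3,-1)  (-3,-1)  (-3,-1)   (4,-2)    (4,5)    (4,2)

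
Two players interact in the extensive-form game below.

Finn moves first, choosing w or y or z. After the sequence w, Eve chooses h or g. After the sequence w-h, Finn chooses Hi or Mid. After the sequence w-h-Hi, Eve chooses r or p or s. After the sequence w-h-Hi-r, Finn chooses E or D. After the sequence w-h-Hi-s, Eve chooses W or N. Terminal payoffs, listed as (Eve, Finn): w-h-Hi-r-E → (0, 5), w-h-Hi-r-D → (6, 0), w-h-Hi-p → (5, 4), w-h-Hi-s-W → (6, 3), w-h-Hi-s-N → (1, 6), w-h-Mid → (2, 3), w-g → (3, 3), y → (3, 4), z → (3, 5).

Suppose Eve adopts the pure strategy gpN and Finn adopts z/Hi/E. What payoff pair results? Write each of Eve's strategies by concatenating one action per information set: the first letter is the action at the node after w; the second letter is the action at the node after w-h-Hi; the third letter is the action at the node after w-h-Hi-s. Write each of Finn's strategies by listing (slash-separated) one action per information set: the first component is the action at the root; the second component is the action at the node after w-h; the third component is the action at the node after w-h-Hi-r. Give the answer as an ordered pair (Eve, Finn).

Trace the play path from the root:
  Finn plays z
→ terminal payoff (3, 5).
(Eve's choice at the node after w is never reached on this path, so it doesn't affect the outcome.)

(3, 5)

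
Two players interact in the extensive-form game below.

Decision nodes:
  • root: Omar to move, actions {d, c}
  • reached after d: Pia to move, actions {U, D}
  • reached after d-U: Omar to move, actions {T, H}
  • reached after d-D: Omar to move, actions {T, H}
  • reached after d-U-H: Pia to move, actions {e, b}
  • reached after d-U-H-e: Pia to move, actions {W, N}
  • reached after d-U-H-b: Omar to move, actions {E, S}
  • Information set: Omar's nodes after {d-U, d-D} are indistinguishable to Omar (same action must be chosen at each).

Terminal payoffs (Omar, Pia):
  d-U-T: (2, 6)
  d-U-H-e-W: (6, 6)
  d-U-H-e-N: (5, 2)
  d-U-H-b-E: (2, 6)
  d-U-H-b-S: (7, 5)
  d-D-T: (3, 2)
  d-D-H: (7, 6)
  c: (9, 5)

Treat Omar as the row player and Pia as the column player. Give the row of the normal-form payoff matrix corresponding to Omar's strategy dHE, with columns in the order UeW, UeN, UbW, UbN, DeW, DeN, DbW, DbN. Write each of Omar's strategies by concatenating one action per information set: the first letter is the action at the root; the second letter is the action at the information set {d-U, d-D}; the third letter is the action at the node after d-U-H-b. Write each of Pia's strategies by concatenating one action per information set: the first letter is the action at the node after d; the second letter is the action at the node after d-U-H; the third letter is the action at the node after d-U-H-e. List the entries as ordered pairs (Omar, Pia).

vs UeW: Omar plays d → Pia plays U at [d] → Omar plays H at [d-U] → Pia plays e at [d-U-H] → Pia plays W at [d-U-H-e] → (6, 6)
vs UeN: Omar plays d → Pia plays U at [d] → Omar plays H at [d-U] → Pia plays e at [d-U-H] → Pia plays N at [d-U-H-e] → (5, 2)
vs UbW: Omar plays d → Pia plays U at [d] → Omar plays H at [d-U] → Pia plays b at [d-U-H] → Omar plays E at [d-U-H-b] → (2, 6)
vs UbN: Omar plays d → Pia plays U at [d] → Omar plays H at [d-U] → Pia plays b at [d-U-H] → Omar plays E at [d-U-H-b] → (2, 6)
vs DeW: Omar plays d → Pia plays D at [d] → Omar plays H at [d-D] → (7, 6)
vs DeN: Omar plays d → Pia plays D at [d] → Omar plays H at [d-D] → (7, 6)
vs DbW: Omar plays d → Pia plays D at [d] → Omar plays H at [d-D] → (7, 6)
vs DbN: Omar plays d → Pia plays D at [d] → Omar plays H at [d-D] → (7, 6)

(6,6) (5,2) (2,6) (2,6) (7,6) (7,6) (7,6) (7,6)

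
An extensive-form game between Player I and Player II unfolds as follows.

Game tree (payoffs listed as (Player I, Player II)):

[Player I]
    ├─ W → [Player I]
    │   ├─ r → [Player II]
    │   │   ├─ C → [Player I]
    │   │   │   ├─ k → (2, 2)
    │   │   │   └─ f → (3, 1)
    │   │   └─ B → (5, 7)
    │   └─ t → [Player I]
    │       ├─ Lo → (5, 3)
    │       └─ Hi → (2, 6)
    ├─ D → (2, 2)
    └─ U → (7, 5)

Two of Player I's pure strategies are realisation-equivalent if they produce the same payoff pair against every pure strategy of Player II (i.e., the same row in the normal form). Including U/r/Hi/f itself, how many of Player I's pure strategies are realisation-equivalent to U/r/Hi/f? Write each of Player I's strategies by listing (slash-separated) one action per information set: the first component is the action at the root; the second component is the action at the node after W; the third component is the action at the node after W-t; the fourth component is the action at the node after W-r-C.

8

Row for U/r/Hi/f (columns C, B): (7,5) (7,5).
Under U/r/Hi/f, Player I's choice at the node after W and at the node after W-t and at the node after W-r-C can never be reached regardless of what Player II does, so varying those choices leaves every outcome unchanged.
Holding the reachable choices fixed and varying the unreachable ones freely already gives 2 × 2 × 2 = 8 equivalent strategies.
No other strategy reproduces this row, so those 8 are the full class: U/r/Lo/k, U/r/Lo/f, U/r/Hi/k, U/r/Hi/f, U/t/Lo/k, U/t/Lo/f, U/t/Hi/k, U/t/Hi/f.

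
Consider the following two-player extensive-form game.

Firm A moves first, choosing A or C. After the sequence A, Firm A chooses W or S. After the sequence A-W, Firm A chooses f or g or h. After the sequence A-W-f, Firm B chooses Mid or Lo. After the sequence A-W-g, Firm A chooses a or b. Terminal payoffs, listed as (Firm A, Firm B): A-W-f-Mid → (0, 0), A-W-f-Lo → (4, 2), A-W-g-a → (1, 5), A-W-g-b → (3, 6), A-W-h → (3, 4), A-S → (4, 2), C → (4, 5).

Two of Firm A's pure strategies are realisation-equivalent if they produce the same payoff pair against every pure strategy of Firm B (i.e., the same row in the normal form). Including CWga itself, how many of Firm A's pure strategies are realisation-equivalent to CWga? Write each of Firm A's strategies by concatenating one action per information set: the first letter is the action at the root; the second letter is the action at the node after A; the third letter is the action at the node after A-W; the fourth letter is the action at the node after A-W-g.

Row for CWga (columns Mid, Lo): (4,5) (4,5).
Under CWga, Firm A's choice at the node after A and at the node after A-W and at the node after A-W-g can never be reached regardless of what Firm B does, so varying those choices leaves every outcome unchanged.
Holding the reachable choices fixed and varying the unreachable ones freely already gives 2 × 3 × 2 = 12 equivalent strategies.
No other strategy reproduces this row, so those 12 are the full class: CWfa, CWfb, CWga, CWgb, CWha, CWhb, CSfa, CSfb, CSga, CSgb, CSha, CShb.

12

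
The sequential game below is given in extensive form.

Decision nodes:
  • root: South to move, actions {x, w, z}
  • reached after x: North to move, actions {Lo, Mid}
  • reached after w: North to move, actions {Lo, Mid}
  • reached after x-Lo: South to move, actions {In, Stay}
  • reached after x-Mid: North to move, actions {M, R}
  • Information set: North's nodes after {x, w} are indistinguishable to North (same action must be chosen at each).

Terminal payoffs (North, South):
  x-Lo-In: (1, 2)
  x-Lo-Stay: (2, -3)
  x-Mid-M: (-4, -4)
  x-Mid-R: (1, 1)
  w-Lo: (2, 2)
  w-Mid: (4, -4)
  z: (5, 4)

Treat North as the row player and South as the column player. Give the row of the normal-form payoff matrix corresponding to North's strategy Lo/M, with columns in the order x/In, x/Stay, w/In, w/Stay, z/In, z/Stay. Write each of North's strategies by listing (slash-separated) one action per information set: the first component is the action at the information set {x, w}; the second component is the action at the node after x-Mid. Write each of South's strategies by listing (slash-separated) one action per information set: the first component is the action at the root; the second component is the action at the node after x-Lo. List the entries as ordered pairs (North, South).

vs x/In: South plays x → North plays Lo at [x] → South plays In at [x-Lo] → (1, 2)
vs x/Stay: South plays x → North plays Lo at [x] → South plays Stay at [x-Lo] → (2, -3)
vs w/In: South plays w → North plays Lo at [w] → (2, 2)
vs w/Stay: South plays w → North plays Lo at [w] → (2, 2)
vs z/In: South plays z → (5, 4)
vs z/Stay: South plays z → (5, 4)

(1,2) (2,-3) (2,2) (2,2) (5,4) (5,4)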